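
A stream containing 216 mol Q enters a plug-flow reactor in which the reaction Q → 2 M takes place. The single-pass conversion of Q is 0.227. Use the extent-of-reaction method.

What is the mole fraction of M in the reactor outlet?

0.37

Q reacted = 0.227 × 216 = 49.03 mol; ν_Q = −1, so ξ = 49.03/1 = 49.03 mol.
Outlet amounts (n = n₀ + ν ξ):
  Q: 216 − 1(49.03) = 167
  M: 0 + 2(49.03) = 98.06
Total out = 265 mol; y_M = 98.06 / 265 = 0.37.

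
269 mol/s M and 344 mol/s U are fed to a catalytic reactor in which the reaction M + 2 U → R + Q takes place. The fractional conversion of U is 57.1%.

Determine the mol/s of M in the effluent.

U reacted = 0.571 × 344 = 196.4 mol/s; ν_U = −2, so ξ = 196.4/2 = 98.21 mol/s.
Outlet amounts (n = n₀ + ν ξ):
  M: 269 − 1(98.21) = 170.8
  U: 344 − 2(98.21) = 147.6
  R: 0 + 1(98.21) = 98.21
  Q: 0 + 1(98.21) = 98.21

171 mol/s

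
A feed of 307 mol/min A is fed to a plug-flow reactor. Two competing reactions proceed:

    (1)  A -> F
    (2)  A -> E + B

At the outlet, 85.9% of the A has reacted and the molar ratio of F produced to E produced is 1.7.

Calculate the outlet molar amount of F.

Conversion of A: A consumed = 0.859 × 307 = 263.7 mol/min = 1ξ₁ + 1ξ₂.
Selectivity: 1ξ₁ / (1ξ₂) = 1.7 → ξ₁ = 1.7 ξ₂.
Substitute: (1·1.7 + 1) ξ₂ = 263.7 → ξ₂ = 97.67 mol/min, ξ₁ = 166 mol/min.
Outlet amounts (n = n₀ + Σ ν·ξ):
  A: 307 − 1(166) − 1(97.67) = 43.29
  F: 0 + 1(166) = 166
  E: 0 + 1(97.67) = 97.67
  B: 0 + 1(97.67) = 97.67

166 mol/min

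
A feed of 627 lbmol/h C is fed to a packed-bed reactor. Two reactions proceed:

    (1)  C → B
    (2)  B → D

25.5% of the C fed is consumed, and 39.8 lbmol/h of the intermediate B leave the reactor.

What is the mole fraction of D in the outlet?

0.192

Conversion of C: C consumed = 1ξ₁ = 0.255 × 627 → ξ₁ = 159.9 lbmol/h.
B balance: n_B = 0 + 1ξ₁ − 1ξ₂ = 39.8 → ξ₂ = (1·159.9 − 39.8)/1 = 120.1 lbmol/h.
Outlet amounts (n = n₀ + Σ ν·ξ):
  C: 627 − 1(159.9) = 467.1
  B: 0 + 1(159.9) − 1(120.1) = 39.8
  D: 0 + 1(120.1) = 120.1
Total out = 627 lbmol/h; y_D = 120.1 / 627 = 0.1915.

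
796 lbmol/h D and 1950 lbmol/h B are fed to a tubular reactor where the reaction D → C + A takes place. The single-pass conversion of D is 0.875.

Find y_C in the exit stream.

0.202

D reacted = 0.875 × 796 = 696.5 lbmol/h; ν_D = −1, so ξ = 696.5/1 = 696.5 lbmol/h.
Outlet amounts (n = n₀ + ν ξ):
  D: 796 − 1(696.5) = 99.5
  C: 0 + 1(696.5) = 696.5
  A: 0 + 1(696.5) = 696.5
  B: 1950 (inert)
Total out = 3442 lbmol/h; y_C = 696.5 / 3442 = 0.2023.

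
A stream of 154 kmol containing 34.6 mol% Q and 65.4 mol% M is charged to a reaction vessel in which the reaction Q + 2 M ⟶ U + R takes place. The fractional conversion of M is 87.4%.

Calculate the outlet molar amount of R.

M reacted = 0.874 × 100.7 = 88.03 kmol; ν_M = −2, so ξ = 88.03/2 = 44.01 kmol.
Outlet amounts (n = n₀ + ν ξ):
  Q: 53.28 − 1(44.01) = 9.271
  M: 100.7 − 2(44.01) = 12.69
  U: 0 + 1(44.01) = 44.01
  R: 0 + 1(44.01) = 44.01

44 kmol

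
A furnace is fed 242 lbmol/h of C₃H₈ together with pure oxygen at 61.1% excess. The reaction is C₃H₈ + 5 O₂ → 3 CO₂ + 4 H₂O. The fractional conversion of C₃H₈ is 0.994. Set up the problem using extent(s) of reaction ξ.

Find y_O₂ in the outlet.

Stoichiometric O₂ = 5 × 242 = 1210 lbmol/h; O₂ fed = 1210 × 1.611 = 1949 lbmol/h.
Fuel reacted = 0.994 × 242 → ξ = 240.5 lbmol/h.
Outlet (n = n₀ + ν ξ):
  C₃H₈: 242 − 1(240.5) = 1.452
  O₂: 1949 − 5(240.5) = 746.6
  CO₂: 0 + 3(240.5) = 721.6
  H₂O: 0 + 4(240.5) = 962.2
Total out = 2432 lbmol/h; y_O₂ = 746.6 / 2432 = 0.307.

0.307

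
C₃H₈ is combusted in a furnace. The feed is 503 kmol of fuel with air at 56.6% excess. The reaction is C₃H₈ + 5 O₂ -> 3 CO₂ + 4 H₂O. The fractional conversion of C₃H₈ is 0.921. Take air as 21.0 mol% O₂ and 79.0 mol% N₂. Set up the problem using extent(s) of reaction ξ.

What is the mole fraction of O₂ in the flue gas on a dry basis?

Stoichiometric O₂ = 5 × 503 = 2515 kmol; O₂ fed = 2515 × 1.566 = 3938 kmol.
N₂ fed = 3938 × 79/21 = 14820 kmol.
Fuel reacted = 0.921 × 503 → ξ = 463.3 kmol.
Outlet (n = n₀ + ν ξ):
  C₃H₈: 503 − 1(463.3) = 39.74
  O₂: 3938 − 5(463.3) = 1622
  N₂: 14820 (inert)
  CO₂: 0 + 3(463.3) = 1390
  H₂O: 0 + 4(463.3) = 1853
Dry total = 17870 kmol; y_O₂ (dry) = 1622 / 17870 = 0.09079.

0.0908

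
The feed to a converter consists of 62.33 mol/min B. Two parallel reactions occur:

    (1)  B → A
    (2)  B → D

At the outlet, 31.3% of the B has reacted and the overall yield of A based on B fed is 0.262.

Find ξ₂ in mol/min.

ξ₂ = 3.18 mol/min

Yield of A: 1ξ₁ / 62.33 = 0.262 → ξ₁ = 16.33 mol/min.
Conversion of B: 1ξ₁ + 1ξ₂ = 0.313 × 62.33 = 19.51 → ξ₂ = 3.179 mol/min.
Outlet amounts (n = n₀ + Σ ν·ξ):
  B: 62.33 − 1(16.33) − 1(3.179) = 42.82
  A: 0 + 1(16.33) = 16.33
  D: 0 + 1(3.179) = 3.179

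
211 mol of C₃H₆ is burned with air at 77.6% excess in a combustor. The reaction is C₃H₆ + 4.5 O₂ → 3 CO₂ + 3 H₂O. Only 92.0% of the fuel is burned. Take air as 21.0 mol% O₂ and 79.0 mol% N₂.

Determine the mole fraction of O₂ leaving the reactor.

Stoichiometric O₂ = 4.5 × 211 = 949.5 mol; O₂ fed = 949.5 × 1.776 = 1686 mol.
N₂ fed = 1686 × 79/21 = 6344 mol.
Fuel reacted = 0.92 × 211 → ξ = 194.1 mol.
Outlet (n = n₀ + ν ξ):
  C₃H₆: 211 − 1(194.1) = 16.88
  O₂: 1686 − 4.5(194.1) = 812.8
  N₂: 6344 (inert)
  CO₂: 0 + 3(194.1) = 582.4
  H₂O: 0 + 3(194.1) = 582.4
Total out = 8338 mol; y_O₂ = 812.8 / 8338 = 0.09748.

0.0975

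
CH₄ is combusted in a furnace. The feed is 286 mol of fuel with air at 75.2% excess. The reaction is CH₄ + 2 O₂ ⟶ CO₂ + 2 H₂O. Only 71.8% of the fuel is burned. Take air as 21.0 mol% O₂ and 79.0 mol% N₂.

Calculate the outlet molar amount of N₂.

3770 mol

Stoichiometric O₂ = 2 × 286 = 572 mol; O₂ fed = 572 × 1.752 = 1002 mol.
N₂ fed = 1002 × 79/21 = 3770 mol.
Fuel reacted = 0.718 × 286 → ξ = 205.3 mol.
Outlet (n = n₀ + ν ξ):
  CH₄: 286 − 1(205.3) = 80.65
  O₂: 1002 − 2(205.3) = 591.4
  N₂: 3770 (inert)
  CO₂: 0 + 1(205.3) = 205.3
  H₂O: 0 + 2(205.3) = 410.7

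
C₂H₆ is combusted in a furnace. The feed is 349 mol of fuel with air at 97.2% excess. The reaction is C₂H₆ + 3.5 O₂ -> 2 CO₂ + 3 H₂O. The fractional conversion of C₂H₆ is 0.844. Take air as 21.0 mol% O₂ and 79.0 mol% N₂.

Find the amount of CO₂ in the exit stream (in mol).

589 mol

Stoichiometric O₂ = 3.5 × 349 = 1222 mol; O₂ fed = 1222 × 1.972 = 2409 mol.
N₂ fed = 2409 × 79/21 = 9062 mol.
Fuel reacted = 0.844 × 349 → ξ = 294.6 mol.
Outlet (n = n₀ + ν ξ):
  C₂H₆: 349 − 1(294.6) = 54.44
  O₂: 2409 − 3.5(294.6) = 1378
  N₂: 9062 (inert)
  CO₂: 0 + 2(294.6) = 589.1
  H₂O: 0 + 3(294.6) = 883.7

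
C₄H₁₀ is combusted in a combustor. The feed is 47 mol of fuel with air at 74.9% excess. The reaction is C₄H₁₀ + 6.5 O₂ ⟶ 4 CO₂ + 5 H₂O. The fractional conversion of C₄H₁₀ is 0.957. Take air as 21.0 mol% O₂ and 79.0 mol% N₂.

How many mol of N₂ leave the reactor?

Stoichiometric O₂ = 6.5 × 47 = 305.5 mol; O₂ fed = 305.5 × 1.749 = 534.3 mol.
N₂ fed = 534.3 × 79/21 = 2010 mol.
Fuel reacted = 0.957 × 47 → ξ = 44.98 mol.
Outlet (n = n₀ + ν ξ):
  C₄H₁₀: 47 − 1(44.98) = 2.021
  O₂: 534.3 − 6.5(44.98) = 242
  N₂: 2010 (inert)
  CO₂: 0 + 4(44.98) = 179.9
  H₂O: 0 + 5(44.98) = 224.9

2010 mol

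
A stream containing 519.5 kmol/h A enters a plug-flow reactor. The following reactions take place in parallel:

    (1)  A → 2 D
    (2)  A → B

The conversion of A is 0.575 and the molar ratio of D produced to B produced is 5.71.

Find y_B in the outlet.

Conversion of A: A consumed = 0.575 × 519.5 = 298.7 kmol/h = 1ξ₁ + 1ξ₂.
Selectivity: 2ξ₁ / (1ξ₂) = 5.71 → ξ₁ = 2.855 ξ₂.
Substitute: (1·2.855 + 1) ξ₂ = 298.7 → ξ₂ = 77.49 kmol/h, ξ₁ = 221.2 kmol/h.
Outlet amounts (n = n₀ + Σ ν·ξ):
  A: 519.5 − 1(221.2) − 1(77.49) = 220.8
  D: 0 + 2(221.2) = 442.5
  B: 0 + 1(77.49) = 77.49
Total out = 740.7 kmol/h; y_B = 77.49 / 740.7 = 0.1046.

0.105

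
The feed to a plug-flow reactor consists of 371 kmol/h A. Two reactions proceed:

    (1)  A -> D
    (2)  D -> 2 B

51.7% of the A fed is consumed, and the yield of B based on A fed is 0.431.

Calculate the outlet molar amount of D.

112 kmol/h

Conversion of A: A consumed = 1ξ₁ = 0.517 × 371 → ξ₁ = 191.8 kmol/h.
Yield of B: 2ξ₂ / 371 = 0.431 → ξ₂ = 79.95 kmol/h.
Outlet amounts (n = n₀ + Σ ν·ξ):
  A: 371 − 1(191.8) = 179.2
  D: 0 + 1(191.8) − 1(79.95) = 111.9
  B: 0 + 2(79.95) = 159.9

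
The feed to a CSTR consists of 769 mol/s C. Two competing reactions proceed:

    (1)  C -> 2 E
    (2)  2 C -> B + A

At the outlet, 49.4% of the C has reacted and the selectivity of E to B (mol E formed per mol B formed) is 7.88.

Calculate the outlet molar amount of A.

Conversion of C: C consumed = 0.494 × 769 = 379.9 mol/s = 1ξ₁ + 2ξ₂.
Selectivity: 2ξ₁ / (1ξ₂) = 7.88 → ξ₁ = 3.94 ξ₂.
Substitute: (1·3.94 + 2) ξ₂ = 379.9 → ξ₂ = 63.95 mol/s, ξ₁ = 252 mol/s.
Outlet amounts (n = n₀ + Σ ν·ξ):
  C: 769 − 1(252) − 2(63.95) = 389.1
  E: 0 + 2(252) = 504
  B: 0 + 1(63.95) = 63.95
  A: 0 + 1(63.95) = 63.95

64 mol/s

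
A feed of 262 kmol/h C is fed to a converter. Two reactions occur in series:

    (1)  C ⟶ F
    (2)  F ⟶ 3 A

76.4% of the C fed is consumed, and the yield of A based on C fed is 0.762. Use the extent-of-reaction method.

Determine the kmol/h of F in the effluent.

Conversion of C: C consumed = 1ξ₁ = 0.764 × 262 → ξ₁ = 200.2 kmol/h.
Yield of A: 3ξ₂ / 262 = 0.762 → ξ₂ = 66.55 kmol/h.
Outlet amounts (n = n₀ + Σ ν·ξ):
  C: 262 − 1(200.2) = 61.83
  F: 0 + 1(200.2) − 1(66.55) = 133.6
  A: 0 + 3(66.55) = 199.6

134 kmol/h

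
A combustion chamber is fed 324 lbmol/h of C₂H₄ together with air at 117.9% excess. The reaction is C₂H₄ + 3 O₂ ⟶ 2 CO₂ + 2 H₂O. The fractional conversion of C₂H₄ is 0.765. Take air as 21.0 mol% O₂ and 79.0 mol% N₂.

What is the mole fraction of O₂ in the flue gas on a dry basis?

Stoichiometric O₂ = 3 × 324 = 972 lbmol/h; O₂ fed = 972 × 2.179 = 2118 lbmol/h.
N₂ fed = 2118 × 79/21 = 7968 lbmol/h.
Fuel reacted = 0.765 × 324 → ξ = 247.9 lbmol/h.
Outlet (n = n₀ + ν ξ):
  C₂H₄: 324 − 1(247.9) = 76.14
  O₂: 2118 − 3(247.9) = 1374
  N₂: 7968 (inert)
  CO₂: 0 + 2(247.9) = 495.7
  H₂O: 0 + 2(247.9) = 495.7
Dry total = 9914 lbmol/h; y_O₂ (dry) = 1374 / 9914 = 0.1386.

0.139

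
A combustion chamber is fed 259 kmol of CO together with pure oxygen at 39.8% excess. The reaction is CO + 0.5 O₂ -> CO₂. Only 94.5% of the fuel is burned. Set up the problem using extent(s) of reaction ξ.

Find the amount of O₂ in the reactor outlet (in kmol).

58.7 kmol

Stoichiometric O₂ = 0.5 × 259 = 129.5 kmol; O₂ fed = 129.5 × 1.398 = 181 kmol.
Fuel reacted = 0.945 × 259 → ξ = 244.8 kmol.
Outlet (n = n₀ + ν ξ):
  CO: 259 − 1(244.8) = 14.25
  O₂: 181 − 0.5(244.8) = 58.66
  CO₂: 0 + 1(244.8) = 244.8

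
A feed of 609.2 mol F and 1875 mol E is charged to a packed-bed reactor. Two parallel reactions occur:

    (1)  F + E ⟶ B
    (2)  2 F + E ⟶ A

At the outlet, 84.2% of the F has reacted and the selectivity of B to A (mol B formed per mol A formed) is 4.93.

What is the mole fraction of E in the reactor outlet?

0.729

Conversion of F: F consumed = 0.842 × 609.2 = 512.9 mol = 1ξ₁ + 2ξ₂.
Selectivity: 1ξ₁ / (1ξ₂) = 4.93 → ξ₁ = 4.93 ξ₂.
Substitute: (1·4.93 + 2) ξ₂ = 512.9 → ξ₂ = 74.02 mol, ξ₁ = 364.9 mol.
Outlet amounts (n = n₀ + Σ ν·ξ):
  F: 609.2 − 1(364.9) − 2(74.02) = 96.25
  E: 1875 − 1(364.9) − 1(74.02) = 1436
  B: 0 + 1(364.9) = 364.9
  A: 0 + 1(74.02) = 74.02
Total out = 1971 mol; y_E = 1436 / 1971 = 0.7285.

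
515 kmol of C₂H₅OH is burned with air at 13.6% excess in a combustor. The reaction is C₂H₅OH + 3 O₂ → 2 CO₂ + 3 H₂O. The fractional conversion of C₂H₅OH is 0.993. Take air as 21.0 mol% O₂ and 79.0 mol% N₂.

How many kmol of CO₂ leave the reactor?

1020 kmol

Stoichiometric O₂ = 3 × 515 = 1545 kmol; O₂ fed = 1545 × 1.136 = 1755 kmol.
N₂ fed = 1755 × 79/21 = 6603 kmol.
Fuel reacted = 0.993 × 515 → ξ = 511.4 kmol.
Outlet (n = n₀ + ν ξ):
  C₂H₅OH: 515 − 1(511.4) = 3.605
  O₂: 1755 − 3(511.4) = 220.9
  N₂: 6603 (inert)
  CO₂: 0 + 2(511.4) = 1023
  H₂O: 0 + 3(511.4) = 1534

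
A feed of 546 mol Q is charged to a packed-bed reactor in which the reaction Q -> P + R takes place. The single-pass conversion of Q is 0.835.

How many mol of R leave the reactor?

456 mol

Q reacted = 0.835 × 546 = 455.9 mol; ν_Q = −1, so ξ = 455.9/1 = 455.9 mol.
Outlet amounts (n = n₀ + ν ξ):
  Q: 546 − 1(455.9) = 90.09
  P: 0 + 1(455.9) = 455.9
  R: 0 + 1(455.9) = 455.9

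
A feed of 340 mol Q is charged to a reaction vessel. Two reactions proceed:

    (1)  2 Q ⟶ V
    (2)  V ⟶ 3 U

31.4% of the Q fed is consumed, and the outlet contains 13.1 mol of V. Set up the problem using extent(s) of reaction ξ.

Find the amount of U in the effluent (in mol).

121 mol

Conversion of Q: Q consumed = 2ξ₁ = 0.314 × 340 → ξ₁ = 53.38 mol.
V balance: n_V = 0 + 1ξ₁ − 1ξ₂ = 13.1 → ξ₂ = (1·53.38 − 13.1)/1 = 40.28 mol.
Outlet amounts (n = n₀ + Σ ν·ξ):
  Q: 340 − 2(53.38) = 233.2
  V: 0 + 1(53.38) − 1(40.28) = 13.1
  U: 0 + 3(40.28) = 120.8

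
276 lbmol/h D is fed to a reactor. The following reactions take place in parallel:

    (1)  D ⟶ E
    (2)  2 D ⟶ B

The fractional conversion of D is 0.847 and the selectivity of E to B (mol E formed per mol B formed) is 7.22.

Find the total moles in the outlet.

Conversion of D: D consumed = 0.847 × 276 = 233.8 lbmol/h = 1ξ₁ + 2ξ₂.
Selectivity: 1ξ₁ / (1ξ₂) = 7.22 → ξ₁ = 7.22 ξ₂.
Substitute: (1·7.22 + 2) ξ₂ = 233.8 → ξ₂ = 25.35 lbmol/h, ξ₁ = 183.1 lbmol/h.
Outlet amounts (n = n₀ + Σ ν·ξ):
  D: 276 − 1(183.1) − 2(25.35) = 42.23
  E: 0 + 1(183.1) = 183.1
  B: 0 + 1(25.35) = 25.35
Total out = 42.23 + 183.1 + 25.35 = 250.6 lbmol/h.

251 lbmol/h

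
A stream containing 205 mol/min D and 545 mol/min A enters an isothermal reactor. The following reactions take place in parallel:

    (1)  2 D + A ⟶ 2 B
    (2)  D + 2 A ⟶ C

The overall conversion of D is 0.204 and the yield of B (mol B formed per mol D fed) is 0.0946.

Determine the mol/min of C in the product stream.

22.4 mol/min

Yield of B: 2ξ₁ / 205 = 0.0946 → ξ₁ = 9.697 mol/min.
Conversion of D: 2ξ₁ + 1ξ₂ = 0.204 × 205 = 41.82 → ξ₂ = 22.43 mol/min.
Outlet amounts (n = n₀ + Σ ν·ξ):
  D: 205 − 2(9.697) − 1(22.43) = 163.2
  A: 545 − 1(9.697) − 2(22.43) = 490.4
  B: 0 + 2(9.697) = 19.39
  C: 0 + 1(22.43) = 22.43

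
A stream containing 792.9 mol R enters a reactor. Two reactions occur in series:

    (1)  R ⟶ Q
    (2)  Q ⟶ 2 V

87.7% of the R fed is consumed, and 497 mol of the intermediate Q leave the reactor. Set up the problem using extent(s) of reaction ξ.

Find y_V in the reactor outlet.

0.4

Conversion of R: R consumed = 1ξ₁ = 0.877 × 792.9 → ξ₁ = 695.4 mol.
Q balance: n_Q = 0 + 1ξ₁ − 1ξ₂ = 497 → ξ₂ = (1·695.4 − 497)/1 = 198.4 mol.
Outlet amounts (n = n₀ + Σ ν·ξ):
  R: 792.9 − 1(695.4) = 97.53
  Q: 0 + 1(695.4) − 1(198.4) = 497
  V: 0 + 2(198.4) = 396.7
Total out = 991.3 mol; y_V = 396.7 / 991.3 = 0.4002.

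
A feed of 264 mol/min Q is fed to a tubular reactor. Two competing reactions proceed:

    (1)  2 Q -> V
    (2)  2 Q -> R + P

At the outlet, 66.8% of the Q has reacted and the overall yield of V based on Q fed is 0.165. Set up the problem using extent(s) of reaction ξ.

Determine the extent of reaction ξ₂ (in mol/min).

Yield of V: 1ξ₁ / 264 = 0.165 → ξ₁ = 43.56 mol/min.
Conversion of Q: 2ξ₁ + 2ξ₂ = 0.668 × 264 = 176.4 → ξ₂ = 44.62 mol/min.
Outlet amounts (n = n₀ + Σ ν·ξ):
  Q: 264 − 2(43.56) − 2(44.62) = 87.65
  V: 0 + 1(43.56) = 43.56
  R: 0 + 1(44.62) = 44.62
  P: 0 + 1(44.62) = 44.62

ξ₂ = 44.6 mol/min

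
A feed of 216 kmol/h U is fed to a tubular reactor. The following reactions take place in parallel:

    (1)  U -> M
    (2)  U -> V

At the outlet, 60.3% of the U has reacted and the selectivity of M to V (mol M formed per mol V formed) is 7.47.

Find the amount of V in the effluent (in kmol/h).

15.4 kmol/h

Conversion of U: U consumed = 0.603 × 216 = 130.2 kmol/h = 1ξ₁ + 1ξ₂.
Selectivity: 1ξ₁ / (1ξ₂) = 7.47 → ξ₁ = 7.47 ξ₂.
Substitute: (1·7.47 + 1) ξ₂ = 130.2 → ξ₂ = 15.38 kmol/h, ξ₁ = 114.9 kmol/h.
Outlet amounts (n = n₀ + Σ ν·ξ):
  U: 216 − 1(114.9) − 1(15.38) = 85.75
  M: 0 + 1(114.9) = 114.9
  V: 0 + 1(15.38) = 15.38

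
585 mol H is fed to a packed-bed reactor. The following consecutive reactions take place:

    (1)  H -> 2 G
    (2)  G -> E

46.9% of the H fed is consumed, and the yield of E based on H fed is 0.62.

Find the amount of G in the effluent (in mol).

Conversion of H: H consumed = 1ξ₁ = 0.469 × 585 → ξ₁ = 274.4 mol.
Yield of E: 1ξ₂ / 585 = 0.62 → ξ₂ = 362.7 mol.
Outlet amounts (n = n₀ + Σ ν·ξ):
  H: 585 − 1(274.4) = 310.6
  G: 0 + 2(274.4) − 1(362.7) = 186
  E: 0 + 1(362.7) = 362.7

186 mol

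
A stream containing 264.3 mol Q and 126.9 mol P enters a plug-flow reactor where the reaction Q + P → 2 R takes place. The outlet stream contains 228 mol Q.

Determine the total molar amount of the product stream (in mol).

391 mol

For Q: n = n₀ − 1ξ → 228 = 264.3 − 1ξ, giving ξ = 36.3 mol.
Outlet amounts (n = n₀ + ν ξ):
  Q: 264.3 − 1(36.3) = 228
  P: 126.9 − 1(36.3) = 90.6
  R: 0 + 2(36.3) = 72.6
Total out = 228 + 90.6 + 72.6 = 391.2 mol.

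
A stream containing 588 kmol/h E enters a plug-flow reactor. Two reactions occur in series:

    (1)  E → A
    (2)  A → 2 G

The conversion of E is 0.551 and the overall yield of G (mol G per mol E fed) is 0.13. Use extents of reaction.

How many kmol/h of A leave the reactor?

Conversion of E: E consumed = 1ξ₁ = 0.551 × 588 → ξ₁ = 324 kmol/h.
Yield of G: 2ξ₂ / 588 = 0.13 → ξ₂ = 38.22 kmol/h.
Outlet amounts (n = n₀ + Σ ν·ξ):
  E: 588 − 1(324) = 264
  A: 0 + 1(324) − 1(38.22) = 285.8
  G: 0 + 2(38.22) = 76.44

286 kmol/h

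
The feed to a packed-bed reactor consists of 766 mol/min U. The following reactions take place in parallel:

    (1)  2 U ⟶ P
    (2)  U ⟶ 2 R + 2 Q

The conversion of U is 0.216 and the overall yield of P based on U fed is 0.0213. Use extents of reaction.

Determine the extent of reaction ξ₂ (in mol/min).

ξ₂ = 133 mol/min

Yield of P: 1ξ₁ / 766 = 0.0213 → ξ₁ = 16.32 mol/min.
Conversion of U: 2ξ₁ + 1ξ₂ = 0.216 × 766 = 165.5 → ξ₂ = 132.8 mol/min.
Outlet amounts (n = n₀ + Σ ν·ξ):
  U: 766 − 2(16.32) − 1(132.8) = 600.5
  P: 0 + 1(16.32) = 16.32
  R: 0 + 2(132.8) = 265.6
  Q: 0 + 2(132.8) = 265.6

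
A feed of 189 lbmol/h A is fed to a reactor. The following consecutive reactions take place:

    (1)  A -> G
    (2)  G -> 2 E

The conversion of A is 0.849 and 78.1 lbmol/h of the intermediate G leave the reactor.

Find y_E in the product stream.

Conversion of A: A consumed = 1ξ₁ = 0.849 × 189 → ξ₁ = 160.5 lbmol/h.
G balance: n_G = 0 + 1ξ₁ − 1ξ₂ = 78.1 → ξ₂ = (1·160.5 − 78.1)/1 = 82.36 lbmol/h.
Outlet amounts (n = n₀ + Σ ν·ξ):
  A: 189 − 1(160.5) = 28.54
  G: 0 + 1(160.5) − 1(82.36) = 78.1
  E: 0 + 2(82.36) = 164.7
Total out = 271.4 lbmol/h; y_E = 164.7 / 271.4 = 0.607.

0.607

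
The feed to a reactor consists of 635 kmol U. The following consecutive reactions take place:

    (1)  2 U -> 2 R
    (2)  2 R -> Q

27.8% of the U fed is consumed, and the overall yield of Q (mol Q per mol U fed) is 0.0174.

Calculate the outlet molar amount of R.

Conversion of U: U consumed = 2ξ₁ = 0.278 × 635 → ξ₁ = 88.27 kmol.
Yield of Q: 1ξ₂ / 635 = 0.0174 → ξ₂ = 11.05 kmol.
Outlet amounts (n = n₀ + Σ ν·ξ):
  U: 635 − 2(88.27) = 458.5
  R: 0 + 2(88.27) − 2(11.05) = 154.4
  Q: 0 + 1(11.05) = 11.05

154 kmol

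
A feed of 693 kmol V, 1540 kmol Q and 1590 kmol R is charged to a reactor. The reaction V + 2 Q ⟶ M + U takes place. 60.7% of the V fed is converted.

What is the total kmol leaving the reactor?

3400 kmol

V reacted = 0.607 × 693 = 420.7 kmol; ν_V = −1, so ξ = 420.7/1 = 420.7 kmol.
Outlet amounts (n = n₀ + ν ξ):
  V: 693 − 1(420.7) = 272.3
  Q: 1540 − 2(420.7) = 698.7
  M: 0 + 1(420.7) = 420.7
  U: 0 + 1(420.7) = 420.7
  R: 1590 (inert)
Total out = 272.3 + 698.7 + 420.7 + 420.7 + 1590 = 3402 kmol.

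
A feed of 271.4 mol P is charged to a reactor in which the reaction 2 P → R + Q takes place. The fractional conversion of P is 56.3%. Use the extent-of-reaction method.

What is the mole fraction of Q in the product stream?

P reacted = 0.563 × 271.4 = 152.8 mol; ν_P = −2, so ξ = 152.8/2 = 76.4 mol.
Outlet amounts (n = n₀ + ν ξ):
  P: 271.4 − 2(76.4) = 118.6
  R: 0 + 1(76.4) = 76.4
  Q: 0 + 1(76.4) = 76.4
Total out = 271.4 mol; y_Q = 76.4 / 271.4 = 0.2815.

0.281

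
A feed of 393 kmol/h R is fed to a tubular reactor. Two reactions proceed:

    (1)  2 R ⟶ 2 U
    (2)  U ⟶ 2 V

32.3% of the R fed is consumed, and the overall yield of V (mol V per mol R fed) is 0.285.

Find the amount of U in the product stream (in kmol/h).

Conversion of R: R consumed = 2ξ₁ = 0.323 × 393 → ξ₁ = 63.47 kmol/h.
Yield of V: 2ξ₂ / 393 = 0.285 → ξ₂ = 56 kmol/h.
Outlet amounts (n = n₀ + Σ ν·ξ):
  R: 393 − 2(63.47) = 266.1
  U: 0 + 2(63.47) − 1(56) = 70.94
  V: 0 + 2(56) = 112

70.9 kmol/h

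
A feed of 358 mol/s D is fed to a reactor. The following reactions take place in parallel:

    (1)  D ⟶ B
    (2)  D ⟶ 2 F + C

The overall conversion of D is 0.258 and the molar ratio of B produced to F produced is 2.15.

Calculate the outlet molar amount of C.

Conversion of D: D consumed = 0.258 × 358 = 92.36 mol/s = 1ξ₁ + 1ξ₂.
Selectivity: 1ξ₁ / (2ξ₂) = 2.15 → ξ₁ = 4.3 ξ₂.
Substitute: (1·4.3 + 1) ξ₂ = 92.36 → ξ₂ = 17.43 mol/s, ξ₁ = 74.94 mol/s.
Outlet amounts (n = n₀ + Σ ν·ξ):
  D: 358 − 1(74.94) − 1(17.43) = 265.6
  B: 0 + 1(74.94) = 74.94
  F: 0 + 2(17.43) = 34.85
  C: 0 + 1(17.43) = 17.43

17.4 mol/s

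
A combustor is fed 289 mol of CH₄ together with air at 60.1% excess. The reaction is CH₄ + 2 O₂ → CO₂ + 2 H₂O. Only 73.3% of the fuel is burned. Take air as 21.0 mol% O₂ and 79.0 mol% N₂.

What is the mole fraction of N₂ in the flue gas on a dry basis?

0.815

Stoichiometric O₂ = 2 × 289 = 578 mol; O₂ fed = 578 × 1.601 = 925.4 mol.
N₂ fed = 925.4 × 79/21 = 3481 mol.
Fuel reacted = 0.733 × 289 → ξ = 211.8 mol.
Outlet (n = n₀ + ν ξ):
  CH₄: 289 − 1(211.8) = 77.16
  O₂: 925.4 − 2(211.8) = 501.7
  N₂: 3481 (inert)
  CO₂: 0 + 1(211.8) = 211.8
  H₂O: 0 + 2(211.8) = 423.7
Dry total = 4272 mol; y_N₂ (dry) = 3481 / 4272 = 0.8149.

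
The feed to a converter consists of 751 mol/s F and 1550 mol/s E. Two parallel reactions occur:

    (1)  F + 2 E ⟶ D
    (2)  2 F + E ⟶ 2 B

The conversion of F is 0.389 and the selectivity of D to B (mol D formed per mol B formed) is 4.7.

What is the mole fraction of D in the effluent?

Conversion of F: F consumed = 0.389 × 751 = 292.1 mol/s = 1ξ₁ + 2ξ₂.
Selectivity: 1ξ₁ / (2ξ₂) = 4.7 → ξ₁ = 9.4 ξ₂.
Substitute: (1·9.4 + 2) ξ₂ = 292.1 → ξ₂ = 25.63 mol/s, ξ₁ = 240.9 mol/s.
Outlet amounts (n = n₀ + Σ ν·ξ):
  F: 751 − 1(240.9) − 2(25.63) = 458.9
  E: 1550 − 2(240.9) − 1(25.63) = 1043
  D: 0 + 1(240.9) = 240.9
  B: 0 + 2(25.63) = 51.25
Total out = 1794 mol/s; y_D = 240.9 / 1794 = 0.1343.

0.134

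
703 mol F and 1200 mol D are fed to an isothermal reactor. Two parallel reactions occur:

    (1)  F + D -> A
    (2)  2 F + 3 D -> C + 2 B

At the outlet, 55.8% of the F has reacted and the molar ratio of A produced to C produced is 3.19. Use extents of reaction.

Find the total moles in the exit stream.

1510 mol

Conversion of F: F consumed = 0.558 × 703 = 392.3 mol = 1ξ₁ + 2ξ₂.
Selectivity: 1ξ₁ / (1ξ₂) = 3.19 → ξ₁ = 3.19 ξ₂.
Substitute: (1·3.19 + 2) ξ₂ = 392.3 → ξ₂ = 75.58 mol, ξ₁ = 241.1 mol.
Outlet amounts (n = n₀ + Σ ν·ξ):
  F: 703 − 1(241.1) − 2(75.58) = 310.7
  D: 1200 − 1(241.1) − 3(75.58) = 732.1
  A: 0 + 1(241.1) = 241.1
  C: 0 + 1(75.58) = 75.58
  B: 0 + 2(75.58) = 151.2
Total out = 310.7 + 732.1 + 241.1 + 75.58 + 151.2 = 1511 mol.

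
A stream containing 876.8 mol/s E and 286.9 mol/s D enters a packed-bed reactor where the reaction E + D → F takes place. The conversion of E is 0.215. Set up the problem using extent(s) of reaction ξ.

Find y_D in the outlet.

E reacted = 0.215 × 876.8 = 188.5 mol/s; ν_E = −1, so ξ = 188.5/1 = 188.5 mol/s.
Outlet amounts (n = n₀ + ν ξ):
  E: 876.8 − 1(188.5) = 688.3
  D: 286.9 − 1(188.5) = 98.39
  F: 0 + 1(188.5) = 188.5
Total out = 975.2 mol/s; y_D = 98.39 / 975.2 = 0.1009.

0.101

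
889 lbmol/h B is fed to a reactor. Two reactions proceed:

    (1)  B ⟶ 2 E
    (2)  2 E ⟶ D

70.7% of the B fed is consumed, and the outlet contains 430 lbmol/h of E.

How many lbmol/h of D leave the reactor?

Conversion of B: B consumed = 1ξ₁ = 0.707 × 889 → ξ₁ = 628.5 lbmol/h.
E balance: n_E = 0 + 2ξ₁ − 2ξ₂ = 430 → ξ₂ = (2·628.5 − 430)/2 = 413.5 lbmol/h.
Outlet amounts (n = n₀ + Σ ν·ξ):
  B: 889 − 1(628.5) = 260.5
  E: 0 + 2(628.5) − 2(413.5) = 430
  D: 0 + 1(413.5) = 413.5

414 lbmol/h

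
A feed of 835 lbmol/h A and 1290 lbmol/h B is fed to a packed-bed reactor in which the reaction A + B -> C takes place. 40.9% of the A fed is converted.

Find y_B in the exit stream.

A reacted = 0.409 × 835 = 341.5 lbmol/h; ν_A = −1, so ξ = 341.5/1 = 341.5 lbmol/h.
Outlet amounts (n = n₀ + ν ξ):
  A: 835 − 1(341.5) = 493.5
  B: 1290 − 1(341.5) = 948.5
  C: 0 + 1(341.5) = 341.5
Total out = 1783 lbmol/h; y_B = 948.5 / 1783 = 0.5318.

0.532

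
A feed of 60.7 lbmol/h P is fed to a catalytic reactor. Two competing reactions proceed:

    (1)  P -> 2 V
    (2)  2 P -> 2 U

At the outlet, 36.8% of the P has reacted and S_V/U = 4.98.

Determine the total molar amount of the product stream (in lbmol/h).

76.6 lbmol/h

Conversion of P: P consumed = 0.368 × 60.7 = 22.34 lbmol/h = 1ξ₁ + 2ξ₂.
Selectivity: 2ξ₁ / (2ξ₂) = 4.98 → ξ₁ = 4.98 ξ₂.
Substitute: (1·4.98 + 2) ξ₂ = 22.34 → ξ₂ = 3.2 lbmol/h, ξ₁ = 15.94 lbmol/h.
Outlet amounts (n = n₀ + Σ ν·ξ):
  P: 60.7 − 1(15.94) − 2(3.2) = 38.36
  V: 0 + 2(15.94) = 31.87
  U: 0 + 2(3.2) = 6.4
Total out = 38.36 + 31.87 + 6.4 = 76.64 lbmol/h.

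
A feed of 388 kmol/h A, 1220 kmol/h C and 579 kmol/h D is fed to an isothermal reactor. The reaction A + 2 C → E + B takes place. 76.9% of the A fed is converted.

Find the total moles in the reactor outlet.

A reacted = 0.769 × 388 = 298.4 kmol/h; ν_A = −1, so ξ = 298.4/1 = 298.4 kmol/h.
Outlet amounts (n = n₀ + ν ξ):
  A: 388 − 1(298.4) = 89.63
  C: 1220 − 2(298.4) = 623.3
  E: 0 + 1(298.4) = 298.4
  B: 0 + 1(298.4) = 298.4
  D: 579 (inert)
Total out = 89.63 + 623.3 + 298.4 + 298.4 + 579 = 1889 kmol/h.

1890 kmol/h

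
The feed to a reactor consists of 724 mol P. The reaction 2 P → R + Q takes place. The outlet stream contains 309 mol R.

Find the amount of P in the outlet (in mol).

106 mol

For R: n = n₀ + 1ξ → 309 = 0 + 1ξ, giving ξ = 309 mol.
Outlet amounts (n = n₀ + ν ξ):
  P: 724 − 2(309) = 106
  R: 0 + 1(309) = 309
  Q: 0 + 1(309) = 309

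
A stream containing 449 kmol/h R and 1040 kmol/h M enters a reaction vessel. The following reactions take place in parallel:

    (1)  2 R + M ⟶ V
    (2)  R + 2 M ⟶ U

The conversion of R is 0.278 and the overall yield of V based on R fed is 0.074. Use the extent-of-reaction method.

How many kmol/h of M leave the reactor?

890 kmol/h

Yield of V: 1ξ₁ / 449 = 0.074 → ξ₁ = 33.23 kmol/h.
Conversion of R: 2ξ₁ + 1ξ₂ = 0.278 × 449 = 124.8 → ξ₂ = 58.37 kmol/h.
Outlet amounts (n = n₀ + Σ ν·ξ):
  R: 449 − 2(33.23) − 1(58.37) = 324.2
  M: 1040 − 1(33.23) − 2(58.37) = 890
  V: 0 + 1(33.23) = 33.23
  U: 0 + 1(58.37) = 58.37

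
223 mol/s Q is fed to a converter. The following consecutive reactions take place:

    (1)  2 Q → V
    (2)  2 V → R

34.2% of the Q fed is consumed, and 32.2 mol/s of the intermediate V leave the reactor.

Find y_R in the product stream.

0.0163

Conversion of Q: Q consumed = 2ξ₁ = 0.342 × 223 → ξ₁ = 38.13 mol/s.
V balance: n_V = 0 + 1ξ₁ − 2ξ₂ = 32.2 → ξ₂ = (1·38.13 − 32.2)/2 = 2.966 mol/s.
Outlet amounts (n = n₀ + Σ ν·ξ):
  Q: 223 − 2(38.13) = 146.7
  V: 0 + 1(38.13) − 2(2.966) = 32.2
  R: 0 + 1(2.966) = 2.966
Total out = 181.9 mol/s; y_R = 2.966 / 181.9 = 0.01631.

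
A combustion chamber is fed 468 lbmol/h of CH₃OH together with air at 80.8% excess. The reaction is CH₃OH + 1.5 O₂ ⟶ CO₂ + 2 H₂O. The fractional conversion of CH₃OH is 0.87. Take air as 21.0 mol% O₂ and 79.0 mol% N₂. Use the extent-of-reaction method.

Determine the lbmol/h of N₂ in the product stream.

Stoichiometric O₂ = 1.5 × 468 = 702 lbmol/h; O₂ fed = 702 × 1.808 = 1269 lbmol/h.
N₂ fed = 1269 × 79/21 = 4775 lbmol/h.
Fuel reacted = 0.87 × 468 → ξ = 407.2 lbmol/h.
Outlet (n = n₀ + ν ξ):
  CH₃OH: 468 − 1(407.2) = 60.84
  O₂: 1269 − 1.5(407.2) = 658.5
  N₂: 4775 (inert)
  CO₂: 0 + 1(407.2) = 407.2
  H₂O: 0 + 2(407.2) = 814.3

4770 lbmol/h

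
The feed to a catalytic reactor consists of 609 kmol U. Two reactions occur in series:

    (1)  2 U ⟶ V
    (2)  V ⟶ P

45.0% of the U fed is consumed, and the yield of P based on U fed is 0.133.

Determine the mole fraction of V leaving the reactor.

0.119

Conversion of U: U consumed = 2ξ₁ = 0.45 × 609 → ξ₁ = 137 kmol.
Yield of P: 1ξ₂ / 609 = 0.133 → ξ₂ = 81 kmol.
Outlet amounts (n = n₀ + Σ ν·ξ):
  U: 609 − 2(137) = 334.9
  V: 0 + 1(137) − 1(81) = 56.03
  P: 0 + 1(81) = 81
Total out = 472 kmol; y_V = 56.03 / 472 = 0.1187.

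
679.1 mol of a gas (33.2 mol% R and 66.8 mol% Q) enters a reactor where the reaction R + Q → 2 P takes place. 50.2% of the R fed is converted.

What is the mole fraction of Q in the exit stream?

0.501

R reacted = 0.502 × 225.5 = 113.2 mol; ν_R = −1, so ξ = 113.2/1 = 113.2 mol.
Outlet amounts (n = n₀ + ν ξ):
  R: 225.5 − 1(113.2) = 112.3
  Q: 453.6 − 1(113.2) = 340.5
  P: 0 + 2(113.2) = 226.4
Total out = 679.1 mol; y_Q = 340.5 / 679.1 = 0.5013.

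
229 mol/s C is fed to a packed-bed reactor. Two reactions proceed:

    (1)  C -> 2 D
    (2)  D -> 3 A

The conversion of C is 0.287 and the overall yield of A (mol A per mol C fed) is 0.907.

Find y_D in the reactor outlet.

Conversion of C: C consumed = 1ξ₁ = 0.287 × 229 → ξ₁ = 65.72 mol/s.
Yield of A: 3ξ₂ / 229 = 0.907 → ξ₂ = 69.23 mol/s.
Outlet amounts (n = n₀ + Σ ν·ξ):
  C: 229 − 1(65.72) = 163.3
  D: 0 + 2(65.72) − 1(69.23) = 62.21
  A: 0 + 3(69.23) = 207.7
Total out = 433.2 mol/s; y_D = 62.21 / 433.2 = 0.1436.

0.144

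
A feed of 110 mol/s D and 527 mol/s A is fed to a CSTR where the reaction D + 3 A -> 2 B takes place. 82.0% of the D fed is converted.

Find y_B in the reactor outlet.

0.395

D reacted = 0.82 × 110 = 90.2 mol/s; ν_D = −1, so ξ = 90.2/1 = 90.2 mol/s.
Outlet amounts (n = n₀ + ν ξ):
  D: 110 − 1(90.2) = 19.8
  A: 527 − 3(90.2) = 256.4
  B: 0 + 2(90.2) = 180.4
Total out = 456.6 mol/s; y_B = 180.4 / 456.6 = 0.3951.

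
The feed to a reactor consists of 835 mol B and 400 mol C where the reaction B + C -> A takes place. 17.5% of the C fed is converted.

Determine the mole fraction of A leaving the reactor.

0.0601

C reacted = 0.175 × 400 = 70 mol; ν_C = −1, so ξ = 70/1 = 70 mol.
Outlet amounts (n = n₀ + ν ξ):
  B: 835 − 1(70) = 765
  C: 400 − 1(70) = 330
  A: 0 + 1(70) = 70
Total out = 1165 mol; y_A = 70 / 1165 = 0.06009.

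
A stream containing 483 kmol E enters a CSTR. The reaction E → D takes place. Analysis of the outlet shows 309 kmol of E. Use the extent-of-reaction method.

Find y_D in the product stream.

For E: n = n₀ − 1ξ → 309 = 483 − 1ξ, giving ξ = 174 kmol.
Outlet amounts (n = n₀ + ν ξ):
  E: 483 − 1(174) = 309
  D: 0 + 1(174) = 174
Total out = 483 kmol; y_D = 174 / 483 = 0.3602.

0.36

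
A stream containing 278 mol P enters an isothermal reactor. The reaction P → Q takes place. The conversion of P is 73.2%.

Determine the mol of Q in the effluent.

P reacted = 0.732 × 278 = 203.5 mol; ν_P = −1, so ξ = 203.5/1 = 203.5 mol.
Outlet amounts (n = n₀ + ν ξ):
  P: 278 − 1(203.5) = 74.5
  Q: 0 + 1(203.5) = 203.5

203 mol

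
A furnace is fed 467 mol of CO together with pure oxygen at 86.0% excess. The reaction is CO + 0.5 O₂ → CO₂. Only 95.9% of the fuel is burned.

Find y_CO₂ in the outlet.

Stoichiometric O₂ = 0.5 × 467 = 233.5 mol; O₂ fed = 233.5 × 1.860 = 434.3 mol.
Fuel reacted = 0.959 × 467 → ξ = 447.9 mol.
Outlet (n = n₀ + ν ξ):
  CO: 467 − 1(447.9) = 19.15
  O₂: 434.3 − 0.5(447.9) = 210.4
  CO₂: 0 + 1(447.9) = 447.9
Total out = 677.4 mol; y_CO₂ = 447.9 / 677.4 = 0.6612.

0.661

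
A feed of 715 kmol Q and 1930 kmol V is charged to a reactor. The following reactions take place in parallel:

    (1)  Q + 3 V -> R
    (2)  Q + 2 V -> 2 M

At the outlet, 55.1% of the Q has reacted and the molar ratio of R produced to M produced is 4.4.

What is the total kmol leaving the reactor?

1540 kmol

Conversion of Q: Q consumed = 0.551 × 715 = 394 kmol = 1ξ₁ + 1ξ₂.
Selectivity: 1ξ₁ / (2ξ₂) = 4.4 → ξ₁ = 8.8 ξ₂.
Substitute: (1·8.8 + 1) ξ₂ = 394 → ξ₂ = 40.2 kmol, ξ₁ = 353.8 kmol.
Outlet amounts (n = n₀ + Σ ν·ξ):
  Q: 715 − 1(353.8) − 1(40.2) = 321
  V: 1930 − 3(353.8) − 2(40.2) = 788.3
  R: 0 + 1(353.8) = 353.8
  M: 0 + 2(40.2) = 80.4
Total out = 321 + 788.3 + 353.8 + 80.4 = 1544 kmol.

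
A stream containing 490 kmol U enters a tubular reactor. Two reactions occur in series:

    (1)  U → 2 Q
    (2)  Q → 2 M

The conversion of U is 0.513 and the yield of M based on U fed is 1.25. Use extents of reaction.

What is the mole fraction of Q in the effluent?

0.188

Conversion of U: U consumed = 1ξ₁ = 0.513 × 490 → ξ₁ = 251.4 kmol.
Yield of M: 2ξ₂ / 490 = 1.25 → ξ₂ = 306.2 kmol.
Outlet amounts (n = n₀ + Σ ν·ξ):
  U: 490 − 1(251.4) = 238.6
  Q: 0 + 2(251.4) − 1(306.2) = 196.5
  M: 0 + 2(306.2) = 612.5
Total out = 1048 kmol; y_Q = 196.5 / 1048 = 0.1876.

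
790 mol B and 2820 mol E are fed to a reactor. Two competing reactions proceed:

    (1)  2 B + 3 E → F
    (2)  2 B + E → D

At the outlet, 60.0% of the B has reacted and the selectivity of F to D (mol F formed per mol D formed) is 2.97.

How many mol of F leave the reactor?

177 mol

Conversion of B: B consumed = 0.6 × 790 = 474 mol = 2ξ₁ + 2ξ₂.
Selectivity: 1ξ₁ / (1ξ₂) = 2.97 → ξ₁ = 2.97 ξ₂.
Substitute: (2·2.97 + 2) ξ₂ = 474 → ξ₂ = 59.7 mol, ξ₁ = 177.3 mol.
Outlet amounts (n = n₀ + Σ ν·ξ):
  B: 790 − 2(177.3) − 2(59.7) = 316
  E: 2820 − 3(177.3) − 1(59.7) = 2228
  F: 0 + 1(177.3) = 177.3
  D: 0 + 1(59.7) = 59.7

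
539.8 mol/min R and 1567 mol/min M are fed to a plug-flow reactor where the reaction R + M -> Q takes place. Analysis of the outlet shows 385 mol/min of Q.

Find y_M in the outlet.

0.686

For Q: n = n₀ + 1ξ → 385 = 0 + 1ξ, giving ξ = 385 mol/min.
Outlet amounts (n = n₀ + ν ξ):
  R: 539.8 − 1(385) = 154.8
  M: 1567 − 1(385) = 1182
  Q: 0 + 1(385) = 385
Total out = 1722 mol/min; y_M = 1182 / 1722 = 0.6865.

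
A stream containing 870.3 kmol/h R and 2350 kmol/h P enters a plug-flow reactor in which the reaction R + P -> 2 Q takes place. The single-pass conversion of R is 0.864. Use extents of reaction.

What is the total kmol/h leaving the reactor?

3220 kmol/h

R reacted = 0.864 × 870.3 = 751.9 kmol/h; ν_R = −1, so ξ = 751.9/1 = 751.9 kmol/h.
Outlet amounts (n = n₀ + ν ξ):
  R: 870.3 − 1(751.9) = 118.4
  P: 2350 − 1(751.9) = 1598
  Q: 0 + 2(751.9) = 1504
Total out = 118.4 + 1598 + 1504 = 3220 kmol/h.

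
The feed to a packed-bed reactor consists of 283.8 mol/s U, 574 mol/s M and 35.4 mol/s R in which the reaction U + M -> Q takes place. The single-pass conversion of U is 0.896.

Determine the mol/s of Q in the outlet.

U reacted = 0.896 × 283.8 = 254.3 mol/s; ν_U = −1, so ξ = 254.3/1 = 254.3 mol/s.
Outlet amounts (n = n₀ + ν ξ):
  U: 283.8 − 1(254.3) = 29.52
  M: 574 − 1(254.3) = 319.7
  Q: 0 + 1(254.3) = 254.3
  R: 35.4 (inert)

254 mol/s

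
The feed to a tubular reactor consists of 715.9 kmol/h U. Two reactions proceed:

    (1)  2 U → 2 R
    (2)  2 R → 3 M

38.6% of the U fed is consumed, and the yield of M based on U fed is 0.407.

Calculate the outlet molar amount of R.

Conversion of U: U consumed = 2ξ₁ = 0.386 × 715.9 → ξ₁ = 138.2 kmol/h.
Yield of M: 3ξ₂ / 715.9 = 0.407 → ξ₂ = 97.12 kmol/h.
Outlet amounts (n = n₀ + Σ ν·ξ):
  U: 715.9 − 2(138.2) = 439.6
  R: 0 + 2(138.2) − 2(97.12) = 82.09
  M: 0 + 3(97.12) = 291.4

82.1 kmol/h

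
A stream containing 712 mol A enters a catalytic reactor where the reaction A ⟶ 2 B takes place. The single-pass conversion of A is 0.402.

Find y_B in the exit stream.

0.573

A reacted = 0.402 × 712 = 286.2 mol; ν_A = −1, so ξ = 286.2/1 = 286.2 mol.
Outlet amounts (n = n₀ + ν ξ):
  A: 712 − 1(286.2) = 425.8
  B: 0 + 2(286.2) = 572.4
Total out = 998.2 mol; y_B = 572.4 / 998.2 = 0.5735.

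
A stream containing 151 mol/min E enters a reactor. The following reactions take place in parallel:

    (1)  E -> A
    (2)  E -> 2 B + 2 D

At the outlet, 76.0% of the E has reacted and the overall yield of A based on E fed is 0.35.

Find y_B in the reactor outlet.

Yield of A: 1ξ₁ / 151 = 0.35 → ξ₁ = 52.85 mol/min.
Conversion of E: 1ξ₁ + 1ξ₂ = 0.76 × 151 = 114.8 → ξ₂ = 61.91 mol/min.
Outlet amounts (n = n₀ + Σ ν·ξ):
  E: 151 − 1(52.85) − 1(61.91) = 36.24
  A: 0 + 1(52.85) = 52.85
  B: 0 + 2(61.91) = 123.8
  D: 0 + 2(61.91) = 123.8
Total out = 336.7 mol/min; y_B = 123.8 / 336.7 = 0.3677.

0.368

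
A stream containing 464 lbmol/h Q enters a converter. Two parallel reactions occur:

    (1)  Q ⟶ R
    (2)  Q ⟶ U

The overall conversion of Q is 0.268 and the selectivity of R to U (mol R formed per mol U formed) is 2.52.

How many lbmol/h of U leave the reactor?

35.3 lbmol/h

Conversion of Q: Q consumed = 0.268 × 464 = 124.4 lbmol/h = 1ξ₁ + 1ξ₂.
Selectivity: 1ξ₁ / (1ξ₂) = 2.52 → ξ₁ = 2.52 ξ₂.
Substitute: (1·2.52 + 1) ξ₂ = 124.4 → ξ₂ = 35.33 lbmol/h, ξ₁ = 89.02 lbmol/h.
Outlet amounts (n = n₀ + Σ ν·ξ):
  Q: 464 − 1(89.02) − 1(35.33) = 339.6
  R: 0 + 1(89.02) = 89.02
  U: 0 + 1(35.33) = 35.33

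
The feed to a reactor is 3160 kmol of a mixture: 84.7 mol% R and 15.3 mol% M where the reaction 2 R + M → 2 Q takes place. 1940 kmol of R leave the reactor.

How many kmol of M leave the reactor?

For R: n = n₀ − 2ξ → 1940 = 2677 − 2ξ, giving ξ = 368.3 kmol.
Outlet amounts (n = n₀ + ν ξ):
  R: 2677 − 2(368.3) = 1940
  M: 483.5 − 1(368.3) = 115.2
  Q: 0 + 2(368.3) = 736.5

115 kmol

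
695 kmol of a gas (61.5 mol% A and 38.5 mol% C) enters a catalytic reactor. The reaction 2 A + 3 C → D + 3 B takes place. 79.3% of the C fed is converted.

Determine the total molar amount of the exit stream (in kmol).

624 kmol

C reacted = 0.793 × 267.6 = 212.2 kmol; ν_C = −3, so ξ = 212.2/3 = 70.73 kmol.
Outlet amounts (n = n₀ + ν ξ):
  A: 427.4 − 2(70.73) = 286
  C: 267.6 − 3(70.73) = 55.39
  D: 0 + 1(70.73) = 70.73
  B: 0 + 3(70.73) = 212.2
Total out = 286 + 55.39 + 70.73 + 212.2 = 624.3 kmol.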